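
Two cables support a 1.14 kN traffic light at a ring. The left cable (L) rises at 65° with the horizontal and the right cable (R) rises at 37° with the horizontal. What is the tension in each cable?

ΣF_x = 0: −T_L·cos65° + T_R·cos37° = 0 → T_R = 0.529175·T_L.
ΣF_y = 0: T_L·sin65° + T_R·sin37° = 1.14.
Substitute: T_L·(0.906308 + 0.529175·0.601815) = 1.14 → T_L = 0.930784 ≈ 0.9308 kN.
Then T_R = 0.529175 × 0.930784 = 0.4925 kN.

T_L = 0.9308 kN, T_R = 0.4925 kN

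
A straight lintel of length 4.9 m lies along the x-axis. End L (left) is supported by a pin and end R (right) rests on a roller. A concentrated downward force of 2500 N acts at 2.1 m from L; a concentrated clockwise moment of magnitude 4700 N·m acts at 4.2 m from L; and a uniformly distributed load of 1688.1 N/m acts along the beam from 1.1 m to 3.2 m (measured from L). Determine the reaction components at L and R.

L_x = 0, L_y = 2459 N, R_y = 3586 N

Resultant of the distributed load: 1688.1 × 2.1 = 3545.01 N at 2.15 m from L.
Moments about L: R_y·4.9 − 2500·2.1 − 4700 − (1688.1·2.1)·2.15 = 0 → R_y = 17571.7715/4.9 = 3586.08 ≈ 3586 N.
ΣF_y = 0: L_y + 3586.08 − 2500 − 1688.1·2.1 = 0 → L_y = 2459 N.
ΣF_x = 0: no horizontal applied forces, so L_x = 0.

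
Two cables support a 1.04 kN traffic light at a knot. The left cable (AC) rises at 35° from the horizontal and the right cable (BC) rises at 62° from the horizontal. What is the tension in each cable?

ΣF_x = 0: −T_AC·cos35° + T_BC·cos62° = 0 → T_BC = 1.74484·T_AC.
ΣF_y = 0: T_AC·sin35° + T_BC·sin62° = 1.04.
Substitute: T_AC·(0.573576 + 1.74484·0.882948) = 1.04 → T_AC = 0.491917 ≈ 0.4919 kN.
Then T_BC = 1.74484 × 0.491917 = 0.8583 kN.

T_AC = 0.4919 kN, T_BC = 0.8583 kN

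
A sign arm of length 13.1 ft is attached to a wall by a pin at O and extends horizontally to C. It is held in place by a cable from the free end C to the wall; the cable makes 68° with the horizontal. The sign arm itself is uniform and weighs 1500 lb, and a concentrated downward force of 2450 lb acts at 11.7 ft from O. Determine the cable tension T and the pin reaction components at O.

T = 3169 lb, O_x = 1187 lb, O_y = 1012 lb

ΣM about O: T·sin68°·13.1 − 1500·6.55 − 2450·11.7 = 0 → T = 38490/(13.1·0.927184) = 3168.92 ≈ 3169 lb.
ΣF_x = 0: O_x − T·cos68° = 0 → O_x = 3168.92 × 0.374607 = 1187 lb.
ΣF_y = 0: O_y + T·sin68° − 1500 − 2450 = 0 → O_y = 3950 − 3168.92 × 0.927184 = 1012 lb.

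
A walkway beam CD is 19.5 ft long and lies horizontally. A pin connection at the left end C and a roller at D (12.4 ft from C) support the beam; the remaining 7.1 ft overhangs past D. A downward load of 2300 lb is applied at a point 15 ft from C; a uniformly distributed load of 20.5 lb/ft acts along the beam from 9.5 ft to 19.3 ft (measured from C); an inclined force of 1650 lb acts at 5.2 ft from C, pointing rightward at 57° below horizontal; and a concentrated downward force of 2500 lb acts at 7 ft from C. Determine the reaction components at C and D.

Resultant of the distributed load: 20.5 × 9.8 = 200.9 lb at 14.4 ft from C.
ΣM about C: D_y·12.4 − 2300·15 − (20.5·9.8)·14.4 − 1650·sin57°·5.2 − 2500·7 = 0 → D_y = 62088.8/12.4 = 5007.16 ≈ 5007 lb.
ΣF_y = 0: C_y + 5007.16 − 2300 − 20.5·9.8 − 1650·sin57° − 2500 = 0 → C_y = 1378 lb.
ΣF_x = 0: C_x + 1650·cos57° = 0 → C_x = -898.7 lb.

C_x = -898.7 lb, C_y = 1378 lb, D_y = 5007 lb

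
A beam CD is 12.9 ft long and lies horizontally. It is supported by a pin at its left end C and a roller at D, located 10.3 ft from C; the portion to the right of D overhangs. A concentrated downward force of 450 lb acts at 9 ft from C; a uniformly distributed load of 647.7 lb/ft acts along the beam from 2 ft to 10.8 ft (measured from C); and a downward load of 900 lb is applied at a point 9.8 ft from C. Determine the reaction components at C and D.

Resultant of the distributed load: 647.7 × 8.8 = 5699.76 lb at 6.4 ft from C.
Moments about C: D_y·10.3 − 450·9 − (647.7·8.8)·6.4 − 900·9.8 = 0 → D_y = 49348.464/10.3 = 4791.11 ≈ 4791 lb.
ΣF_y = 0: C_y + 4791.11 − 450 − 647.7·8.8 − 900 = 0 → C_y = 2259 lb.
ΣF_x = 0: no horizontal applied forces, so C_x = 0.

C_x = 0, C_y = 2259 lb, D_y = 4791 lb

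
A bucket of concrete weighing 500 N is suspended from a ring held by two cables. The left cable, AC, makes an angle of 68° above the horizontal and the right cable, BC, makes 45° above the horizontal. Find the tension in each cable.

T_AC = 384.1 N, T_BC = 203.5 N

ΣF_x = 0: −T_AC·cos68° + T_BC·cos45° = 0 → T_BC = 0.529774·T_AC.
ΣF_y = 0: T_AC·sin68° + T_BC·sin45° = 500.
Substitute: T_AC·(0.927184 + 0.529774·0.707107) = 500 → T_AC = 384.086 ≈ 384.1 N.
Then T_BC = 0.529774 × 384.086 = 203.5 N.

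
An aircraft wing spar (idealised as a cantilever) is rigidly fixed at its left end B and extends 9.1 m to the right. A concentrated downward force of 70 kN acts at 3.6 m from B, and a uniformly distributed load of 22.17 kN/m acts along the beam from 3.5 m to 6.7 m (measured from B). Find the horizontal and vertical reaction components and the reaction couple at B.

Resultant of the distributed load: 22.17 × 3.2 = 70.944 kN at 5.1 m from B.
ΣF_x = 0: B_x = 0.
ΣF_y = 0: B_y − 70 − 22.17·3.2 = 0 → B_y = 140.9 kN.
ΣM about B: M_B − 70·3.6 − (22.17·3.2)·5.1 = 0 → M_B = 613.8 kN·m.

B_x = 0, B_y = 140.9 kN, M_B = 613.8 kN·m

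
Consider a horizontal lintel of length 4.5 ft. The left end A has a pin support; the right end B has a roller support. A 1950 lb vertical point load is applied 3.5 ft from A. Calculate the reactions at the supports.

A_x = 0, A_y = 433.3 lb, B_y = 1517 lb

Moments about A: B_y·4.5 − 1950·3.5 = 0 → B_y = 6825/4.5 = 1516.67 ≈ 1517 lb.
ΣF_y = 0: A_y + 1516.67 − 1950 = 0 → A_y = 433.3 lb.
ΣF_x = 0: no horizontal applied forces, so A_x = 0.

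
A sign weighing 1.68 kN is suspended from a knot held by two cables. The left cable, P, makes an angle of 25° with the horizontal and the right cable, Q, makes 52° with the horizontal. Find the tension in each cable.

T_P = 1.062 kN, T_Q = 1.563 kN

ΣF_x = 0: −T_P·cos25° + T_Q·cos52° = 0 → T_Q = 1.47209·T_P.
ΣF_y = 0: T_P·sin25° + T_Q·sin52° = 1.68.
Substitute: T_P·(0.422618 + 1.47209·0.788011) = 1.68 → T_P = 1.06152 ≈ 1.062 kN.
Then T_Q = 1.47209 × 1.06152 = 1.563 kN.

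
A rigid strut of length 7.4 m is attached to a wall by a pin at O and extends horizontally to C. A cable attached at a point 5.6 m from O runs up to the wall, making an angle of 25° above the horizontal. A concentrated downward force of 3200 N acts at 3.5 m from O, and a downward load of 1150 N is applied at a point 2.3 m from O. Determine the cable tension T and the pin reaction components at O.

ΣM about O: T·sin25°·5.6 − 3200·3.5 − 1150·2.3 = 0 → T = 13845/(5.6·0.422618) = 5850.01 ≈ 5850 N.
ΣF_x = 0: O_x − T·cos25° = 0 → O_x = 5850.01 × 0.906308 = 5302 N.
ΣF_y = 0: O_y + T·sin25° − 3200 − 1150 = 0 → O_y = 4350 − 5850.01 × 0.422618 = 1878 N.

T = 5850 N, O_x = 5302 N, O_y = 1878 N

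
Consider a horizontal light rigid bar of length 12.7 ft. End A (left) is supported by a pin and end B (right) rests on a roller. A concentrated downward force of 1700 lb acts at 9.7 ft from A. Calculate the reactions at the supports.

A_x = 0, A_y = 401.6 lb, B_y = 1298 lb

Taking moments about A: B_y·12.7 − 1700·9.7 = 0 → B_y = 16490/12.7 = 1298.43 ≈ 1298 lb.
ΣF_y = 0: A_y + 1298.43 − 1700 = 0 → A_y = 401.6 lb.
ΣF_x = 0: no horizontal applied forces, so A_x = 0.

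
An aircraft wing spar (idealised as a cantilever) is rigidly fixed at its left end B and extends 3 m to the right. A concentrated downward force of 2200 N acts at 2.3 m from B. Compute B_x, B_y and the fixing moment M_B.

ΣF_x = 0: B_x = 0.
ΣF_y = 0: B_y − 2200 = 0 → B_y = 2200 N.
ΣM about B: M_B − 2200·2.3 = 0 → M_B = 5060 N·m.

B_x = 0, B_y = 2200 N, M_B = 5060 N·m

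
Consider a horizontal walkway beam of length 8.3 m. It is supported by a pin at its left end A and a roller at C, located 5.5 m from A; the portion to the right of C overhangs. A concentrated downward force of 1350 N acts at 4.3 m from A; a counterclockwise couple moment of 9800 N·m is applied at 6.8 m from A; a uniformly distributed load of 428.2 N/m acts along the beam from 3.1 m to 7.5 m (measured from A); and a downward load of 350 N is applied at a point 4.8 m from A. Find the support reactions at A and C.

A_x = 0, A_y = 2189 N, C_y = 1395 N

Resultant of the distributed load: 428.2 × 4.4 = 1884.08 N at 5.3 m from A.
ΣM about A: C_y·5.5 − 1350·4.3 + 9800 − (428.2·4.4)·5.3 − 350·4.8 = 0 → C_y = 7670.624/5.5 = 1394.66 ≈ 1395 N.
ΣF_y = 0: A_y + 1394.66 − 1350 − 428.2·4.4 − 350 = 0 → A_y = 2189 N.
ΣF_x = 0: no horizontal applied forces, so A_x = 0.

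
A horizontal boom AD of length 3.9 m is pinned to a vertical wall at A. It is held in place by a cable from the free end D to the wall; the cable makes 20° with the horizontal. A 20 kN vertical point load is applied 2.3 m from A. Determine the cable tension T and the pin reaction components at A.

T = 34.49 kN, A_x = 32.41 kN, A_y = 8.205 kN

ΣM about A: T·sin20°·3.9 − 20·2.3 = 0 → T = 46/(3.9·0.34202) = 34.4859 ≈ 34.49 kN.
ΣF_x = 0: A_x − T·cos20° = 0 → A_x = 34.4859 × 0.939693 = 32.41 kN.
ΣF_y = 0: A_y + T·sin20° − 20 = 0 → A_y = 20 − 34.4859 × 0.34202 = 8.205 kN.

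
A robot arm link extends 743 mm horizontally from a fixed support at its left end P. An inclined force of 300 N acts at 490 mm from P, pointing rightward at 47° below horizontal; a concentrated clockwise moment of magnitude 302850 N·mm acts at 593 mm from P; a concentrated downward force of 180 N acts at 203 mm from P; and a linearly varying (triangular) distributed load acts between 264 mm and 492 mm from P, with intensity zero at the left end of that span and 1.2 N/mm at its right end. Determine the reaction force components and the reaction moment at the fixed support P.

Resultant of the triangular load: ½ × 1.2 × 228 = 136.8 N, acting at 416 mm from P (one-third of the span from the peak).
ΣF_x = 0: P_x + 300·cos47° = 0 → P_x = -204.6 N.
ΣF_y = 0: P_y − 300·sin47° − 180 − ½·1.2·228 = 0 → P_y = 536.2 N.
ΣM about P: M_P − 300·sin47°·490 − 302850 − 180·203 − (½·1.2·228)·416 = 0 → M_P = 503800 N·mm.

P_x = -204.6 N, P_y = 536.2 N, M_P = 503800 N·mm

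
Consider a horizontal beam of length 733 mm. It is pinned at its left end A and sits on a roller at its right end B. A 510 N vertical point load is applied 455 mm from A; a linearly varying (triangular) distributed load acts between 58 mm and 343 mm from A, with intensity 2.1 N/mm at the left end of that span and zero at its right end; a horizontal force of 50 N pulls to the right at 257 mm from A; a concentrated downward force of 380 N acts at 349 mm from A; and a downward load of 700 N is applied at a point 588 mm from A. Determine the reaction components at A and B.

A_x = -50.00 N, A_y = 767.8 N, B_y = 1121 N

Resultant of the triangular load: ½ × 2.1 × 285 = 299.25 N, acting at 153 mm from A (one-third of the span from the peak).
ΣM about A: B_y·733 − 510·455 − (½·2.1·285)·153 − 380·349 − 700·588 = 0 → B_y = 822055.25/733 = 1121.49 ≈ 1121 N.
ΣF_y = 0: A_y + 1121.49 − 510 − ½·2.1·285 − 380 − 700 = 0 → A_y = 767.8 N.
ΣF_x = 0: A_x + 50 = 0 → A_x = -50.00 N.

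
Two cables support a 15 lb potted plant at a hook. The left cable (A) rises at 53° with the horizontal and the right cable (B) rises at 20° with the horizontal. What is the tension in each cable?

T_A = 14.74 lb, T_B = 9.440 lb

ΣF_x = 0: −T_A·cos53° + T_B·cos20° = 0 → T_B = 0.640438·T_A.
ΣF_y = 0: T_A·sin53° + T_B·sin20° = 15.
Substitute: T_A·(0.798636 + 0.640438·0.34202) = 15 → T_A = 14.7394 ≈ 14.74 lb.
Then T_B = 0.640438 × 14.7394 = 9.440 lb.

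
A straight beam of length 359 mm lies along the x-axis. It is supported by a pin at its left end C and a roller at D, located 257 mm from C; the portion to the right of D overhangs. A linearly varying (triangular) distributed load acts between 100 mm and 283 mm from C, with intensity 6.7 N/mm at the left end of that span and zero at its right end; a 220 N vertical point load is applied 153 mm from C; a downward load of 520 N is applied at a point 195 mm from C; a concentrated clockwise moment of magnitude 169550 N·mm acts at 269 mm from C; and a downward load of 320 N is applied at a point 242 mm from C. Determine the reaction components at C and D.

Resultant of the triangular load: ½ × 6.7 × 183 = 613.05 N, acting at 161 mm from C (one-third of the span from the peak).
Taking moments about C: D_y·257 − (½·6.7·183)·161 − 220·153 − 520·195 − 169550 − 320·242 = 0 → D_y = 480751.05/257 = 1870.63 ≈ 1871 N.
ΣF_y = 0: C_y + 1870.63 − ½·6.7·183 − 220 − 520 − 320 = 0 → C_y = -197.6 N.
ΣF_x = 0: no horizontal applied forces, so C_x = 0.

C_x = 0, C_y = -197.6 N, D_y = 1871 N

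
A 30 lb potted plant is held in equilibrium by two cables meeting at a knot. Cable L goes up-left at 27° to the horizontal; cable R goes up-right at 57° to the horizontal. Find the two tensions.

ΣF_x = 0: −T_L·cos27° + T_R·cos57° = 0 → T_R = 1.63596·T_L.
ΣF_y = 0: T_L·sin27° + T_R·sin57° = 30.
Substitute: T_L·(0.45399 + 1.63596·0.838671) = 30 → T_L = 16.4292 ≈ 16.43 lb.
Then T_R = 1.63596 × 16.4292 = 26.88 lb.

T_L = 16.43 lb, T_R = 26.88 lb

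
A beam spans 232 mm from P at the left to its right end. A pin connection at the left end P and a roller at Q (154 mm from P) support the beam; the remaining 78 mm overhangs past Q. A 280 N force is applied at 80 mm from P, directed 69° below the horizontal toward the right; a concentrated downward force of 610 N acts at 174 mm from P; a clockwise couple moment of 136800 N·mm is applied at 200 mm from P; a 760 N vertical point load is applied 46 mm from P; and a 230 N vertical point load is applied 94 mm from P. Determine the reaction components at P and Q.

ΣM about P: Q_y·154 − 280·sin69°·80 − 610·174 − 136800 − 760·46 − 230·94 = 0 → Q_y = 320432/154 = 2080.73 ≈ 2081 N.
ΣF_y = 0: P_y + 2080.73 − 280·sin69° − 610 − 760 − 230 = 0 → P_y = -219.3 N.
ΣF_x = 0: P_x + 280·cos69° = 0 → P_x = -100.3 N.

P_x = -100.3 N, P_y = -219.3 N, Q_y = 2081 N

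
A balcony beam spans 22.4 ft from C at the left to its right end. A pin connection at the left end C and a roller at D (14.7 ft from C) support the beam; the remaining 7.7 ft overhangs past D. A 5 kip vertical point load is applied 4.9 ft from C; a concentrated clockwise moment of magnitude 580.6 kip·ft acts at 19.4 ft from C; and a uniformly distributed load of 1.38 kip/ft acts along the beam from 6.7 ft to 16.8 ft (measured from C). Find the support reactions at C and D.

C_x = 0, C_y = -33.37 kip, D_y = 52.30 kip

Resultant of the distributed load: 1.38 × 10.1 = 13.938 kip at 11.75 ft from C.
ΣM about C: D_y·14.7 − 5·4.9 − 580.6 − (1.38·10.1)·11.75 = 0 → D_y = 768.8715/14.7 = 52.3042 ≈ 52.30 kip.
ΣF_y = 0: C_y + 52.3042 − 5 − 1.38·10.1 = 0 → C_y = -33.37 kip.
ΣF_x = 0: no horizontal applied forces, so C_x = 0.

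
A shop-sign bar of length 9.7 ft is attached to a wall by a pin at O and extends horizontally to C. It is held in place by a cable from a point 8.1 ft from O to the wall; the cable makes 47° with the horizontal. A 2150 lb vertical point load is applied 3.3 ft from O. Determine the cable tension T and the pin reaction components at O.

T = 1198 lb, O_x = 816.8 lb, O_y = 1274 lb

ΣM about O: T·sin47°·8.1 − 2150·3.3 = 0 → T = 7095/(8.1·0.731354) = 1197.68 ≈ 1198 lb.
ΣF_x = 0: O_x − T·cos47° = 0 → O_x = 1197.68 × 0.681998 = 816.8 lb.
ΣF_y = 0: O_y + T·sin47° − 2150 = 0 → O_y = 2150 − 1197.68 × 0.731354 = 1274 lb.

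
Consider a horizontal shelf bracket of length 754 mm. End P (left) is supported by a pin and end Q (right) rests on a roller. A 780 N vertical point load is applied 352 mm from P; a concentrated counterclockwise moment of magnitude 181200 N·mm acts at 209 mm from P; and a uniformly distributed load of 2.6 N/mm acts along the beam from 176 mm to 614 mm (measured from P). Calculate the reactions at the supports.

Resultant of the distributed load: 2.6 × 438 = 1138.8 N at 395 mm from P.
ΣM about P: Q_y·754 − 780·352 + 181200 − (2.6·438)·395 = 0 → Q_y = 543186/754 = 720.406 ≈ 720.4 N.
ΣF_y = 0: P_y + 720.406 − 780 − 2.6·438 = 0 → P_y = 1198 N.
ΣF_x = 0: no horizontal applied forces, so P_x = 0.

P_x = 0, P_y = 1198 N, Q_y = 720.4 N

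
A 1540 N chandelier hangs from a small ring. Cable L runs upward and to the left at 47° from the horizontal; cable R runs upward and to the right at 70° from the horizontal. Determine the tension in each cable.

ΣF_x = 0: −T_L·cos47° + T_R·cos70° = 0 → T_R = 1.99403·T_L.
ΣF_y = 0: T_L·sin47° + T_R·sin70° = 1540.
Substitute: T_L·(0.731354 + 1.99403·0.939693) = 1540 → T_L = 591.141 ≈ 591.1 N.
Then T_R = 1.99403 × 591.141 = 1179 N.

T_L = 591.1 N, T_R = 1179 N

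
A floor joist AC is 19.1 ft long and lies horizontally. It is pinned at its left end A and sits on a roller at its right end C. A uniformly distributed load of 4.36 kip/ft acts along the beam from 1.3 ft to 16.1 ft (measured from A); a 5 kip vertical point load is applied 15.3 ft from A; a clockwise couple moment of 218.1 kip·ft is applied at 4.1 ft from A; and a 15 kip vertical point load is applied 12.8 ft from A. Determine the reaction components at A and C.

A_x = 0, A_y = 29.66 kip, C_y = 54.87 kip

Resultant of the distributed load: 4.36 × 14.8 = 64.528 kip at 8.7 ft from A.
Moments about A: C_y·19.1 − (4.36·14.8)·8.7 − 5·15.3 − 218.1 − 15·12.8 = 0 → C_y = 1047.9936/19.1 = 54.8688 ≈ 54.87 kip.
ΣF_y = 0: A_y + 54.8688 − 4.36·14.8 − 5 − 15 = 0 → A_y = 29.66 kip.
ΣF_x = 0: no horizontal applied forces, so A_x = 0.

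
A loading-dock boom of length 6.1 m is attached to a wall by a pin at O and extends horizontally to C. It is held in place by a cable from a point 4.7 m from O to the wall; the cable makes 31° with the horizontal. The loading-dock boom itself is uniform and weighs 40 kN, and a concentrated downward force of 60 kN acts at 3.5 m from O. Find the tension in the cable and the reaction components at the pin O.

T = 137.2 kN, O_x = 117.6 kN, O_y = 29.36 kN

ΣM about O: T·sin31°·4.7 − 40·3.05 − 60·3.5 = 0 → T = 332/(4.7·0.515038) = 137.152 ≈ 137.2 kN.
ΣF_x = 0: O_x − T·cos31° = 0 → O_x = 137.152 × 0.857167 = 117.6 kN.
ΣF_y = 0: O_y + T·sin31° − 40 − 60 = 0 → O_y = 100 − 137.152 × 0.515038 = 29.36 kN.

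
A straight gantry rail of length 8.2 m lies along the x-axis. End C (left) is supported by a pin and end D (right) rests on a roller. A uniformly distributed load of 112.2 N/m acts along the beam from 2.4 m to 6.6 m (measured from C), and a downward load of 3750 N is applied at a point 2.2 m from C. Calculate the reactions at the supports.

Resultant of the distributed load: 112.2 × 4.2 = 471.24 N at 4.5 m from C.
ΣM about C: D_y·8.2 − (112.2·4.2)·4.5 − 3750·2.2 = 0 → D_y = 10370.58/8.2 = 1264.7 ≈ 1265 N.
ΣF_y = 0: C_y + 1264.7 − 112.2·4.2 − 3750 = 0 → C_y = 2957 N.
ΣF_x = 0: no horizontal applied forces, so C_x = 0.

C_x = 0, C_y = 2957 N, D_y = 1265 N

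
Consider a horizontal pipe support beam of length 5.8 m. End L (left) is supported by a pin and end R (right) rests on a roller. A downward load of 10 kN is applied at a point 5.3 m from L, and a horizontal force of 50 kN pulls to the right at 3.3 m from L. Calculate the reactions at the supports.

ΣM about L: R_y·5.8 − 10·5.3 = 0 → R_y = 53/5.8 = 9.13793 ≈ 9.138 kN.
ΣF_y = 0: L_y + 9.13793 − 10 = 0 → L_y = 0.8621 kN.
ΣF_x = 0: L_x + 50 = 0 → L_x = -50.00 kN.

L_x = -50.00 kN, L_y = 0.8621 kN, R_y = 9.138 kN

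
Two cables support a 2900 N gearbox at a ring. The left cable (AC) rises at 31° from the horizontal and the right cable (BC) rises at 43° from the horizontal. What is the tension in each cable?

ΣF_x = 0: −T_AC·cos31° + T_BC·cos43° = 0 → T_BC = 1.17203·T_AC.
ΣF_y = 0: T_AC·sin31° + T_BC·sin43° = 2900.
Substitute: T_AC·(0.515038 + 1.17203·0.681998) = 2900 → T_AC = 2206.4 ≈ 2206 N.
Then T_BC = 1.17203 × 2206.4 = 2586 N.

T_AC = 2206 N, T_BC = 2586 N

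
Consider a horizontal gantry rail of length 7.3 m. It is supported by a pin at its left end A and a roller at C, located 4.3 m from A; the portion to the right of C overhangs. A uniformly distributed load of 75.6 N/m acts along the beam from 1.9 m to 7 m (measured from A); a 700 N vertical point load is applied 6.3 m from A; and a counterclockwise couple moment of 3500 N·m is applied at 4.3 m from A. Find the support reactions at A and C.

A_x = 0, A_y = 474.9 N, C_y = 610.6 N

Resultant of the distributed load: 75.6 × 5.1 = 385.56 N at 4.45 m from A.
ΣM about A: C_y·4.3 − (75.6·5.1)·4.45 − 700·6.3 + 3500 = 0 → C_y = 2625.742/4.3 = 610.638 ≈ 610.6 N.
ΣF_y = 0: A_y + 610.638 − 75.6·5.1 − 700 = 0 → A_y = 474.9 N.
ΣF_x = 0: no horizontal applied forces, so A_x = 0.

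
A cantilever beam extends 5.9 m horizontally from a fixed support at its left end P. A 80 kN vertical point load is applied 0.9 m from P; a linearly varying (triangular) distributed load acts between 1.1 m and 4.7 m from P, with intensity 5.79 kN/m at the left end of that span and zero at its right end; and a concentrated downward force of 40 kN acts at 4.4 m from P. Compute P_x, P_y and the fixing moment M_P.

Resultant of the triangular load: ½ × 5.79 × 3.6 = 10.422 kN, acting at 2.3 m from P (one-third of the span from the peak).
ΣF_x = 0: P_x = 0.
ΣF_y = 0: P_y − 80 − ½·5.79·3.6 − 40 = 0 → P_y = 130.4 kN.
ΣM about P: M_P − 80·0.9 − (½·5.79·3.6)·2.3 − 40·4.4 = 0 → M_P = 272.0 kN·m.

P_x = 0, P_y = 130.4 kN, M_P = 272.0 kN·m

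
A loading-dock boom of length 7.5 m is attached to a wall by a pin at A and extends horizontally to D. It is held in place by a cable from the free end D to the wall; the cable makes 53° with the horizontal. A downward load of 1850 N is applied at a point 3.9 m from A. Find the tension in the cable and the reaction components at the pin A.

T = 1205 N, A_x = 724.9 N, A_y = 888.0 N

ΣM about A: T·sin53°·7.5 − 1850·3.9 = 0 → T = 7215/(7.5·0.798636) = 1204.55 ≈ 1205 N.
ΣF_x = 0: A_x − T·cos53° = 0 → A_x = 1204.55 × 0.601815 = 724.9 N.
ΣF_y = 0: A_y + T·sin53° − 1850 = 0 → A_y = 1850 − 1204.55 × 0.798636 = 888.0 N.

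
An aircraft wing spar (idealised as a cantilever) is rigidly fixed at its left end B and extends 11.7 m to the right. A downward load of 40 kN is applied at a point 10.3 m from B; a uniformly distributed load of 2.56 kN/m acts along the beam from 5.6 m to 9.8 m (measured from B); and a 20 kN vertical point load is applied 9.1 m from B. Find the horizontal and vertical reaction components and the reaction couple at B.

Resultant of the distributed load: 2.56 × 4.2 = 10.752 kN at 7.7 m from B.
ΣF_x = 0: B_x = 0.
ΣF_y = 0: B_y − 40 − 2.56·4.2 − 20 = 0 → B_y = 70.75 kN.
ΣM about B: M_B − 40·10.3 − (2.56·4.2)·7.7 − 20·9.1 = 0 → M_B = 676.8 kN·m.

B_x = 0, B_y = 70.75 kN, M_B = 676.8 kN·m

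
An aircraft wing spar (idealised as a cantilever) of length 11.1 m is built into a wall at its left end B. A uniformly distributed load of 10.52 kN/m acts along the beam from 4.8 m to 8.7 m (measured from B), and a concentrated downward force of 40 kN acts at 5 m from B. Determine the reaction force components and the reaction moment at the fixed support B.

B_x = 0, B_y = 81.03 kN, M_B = 476.9 kN·m

Resultant of the distributed load: 10.52 × 3.9 = 41.028 kN at 6.75 m from B.
ΣF_x = 0: B_x = 0.
ΣF_y = 0: B_y − 10.52·3.9 − 40 = 0 → B_y = 81.03 kN.
ΣM about B: M_B − (10.52·3.9)·6.75 − 40·5 = 0 → M_B = 476.9 kN·m.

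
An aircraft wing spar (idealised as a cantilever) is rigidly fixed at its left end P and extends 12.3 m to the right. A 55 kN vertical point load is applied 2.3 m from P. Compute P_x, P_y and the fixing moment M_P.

ΣF_x = 0: P_x = 0.
ΣF_y = 0: P_y − 55 = 0 → P_y = 55.00 kN.
ΣM about P: M_P − 55·2.3 = 0 → M_P = 126.5 kN·m.

P_x = 0, P_y = 55.00 kN, M_P = 126.5 kN·m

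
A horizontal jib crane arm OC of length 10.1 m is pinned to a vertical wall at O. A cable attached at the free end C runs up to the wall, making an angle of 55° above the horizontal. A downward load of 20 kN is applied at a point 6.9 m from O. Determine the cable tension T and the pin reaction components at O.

T = 16.68 kN, O_x = 9.567 kN, O_y = 6.337 kN

ΣM about O: T·sin55°·10.1 − 20·6.9 = 0 → T = 138/(10.1·0.819152) = 16.6799 ≈ 16.68 kN.
ΣF_x = 0: O_x − T·cos55° = 0 → O_x = 16.6799 × 0.573576 = 9.567 kN.
ΣF_y = 0: O_y + T·sin55° − 20 = 0 → O_y = 20 − 16.6799 × 0.819152 = 6.337 kN.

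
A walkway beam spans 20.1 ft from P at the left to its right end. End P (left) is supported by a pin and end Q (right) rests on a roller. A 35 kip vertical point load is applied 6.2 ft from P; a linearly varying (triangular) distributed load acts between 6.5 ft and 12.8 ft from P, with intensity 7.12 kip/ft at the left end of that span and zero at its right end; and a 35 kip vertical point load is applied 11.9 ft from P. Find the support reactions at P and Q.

Resultant of the triangular load: ½ × 7.12 × 6.3 = 22.428 kip, acting at 8.6 ft from P (one-third of the span from the peak).
Moments about P: Q_y·20.1 − 35·6.2 − (½·7.12·6.3)·8.6 − 35·11.9 = 0 → Q_y = 826.3808/20.1 = 41.1135 ≈ 41.11 kip.
ΣF_y = 0: P_y + 41.1135 − 35 − ½·7.12·6.3 − 35 = 0 → P_y = 51.31 kip.
ΣF_x = 0: no horizontal applied forces, so P_x = 0.

P_x = 0, P_y = 51.31 kip, Q_y = 41.11 kip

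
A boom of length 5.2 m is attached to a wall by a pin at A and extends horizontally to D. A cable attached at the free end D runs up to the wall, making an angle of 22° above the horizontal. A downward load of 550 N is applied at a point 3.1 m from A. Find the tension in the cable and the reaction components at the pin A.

ΣM about A: T·sin22°·5.2 − 550·3.1 = 0 → T = 1705/(5.2·0.374607) = 875.276 ≈ 875.3 N.
ΣF_x = 0: A_x − T·cos22° = 0 → A_x = 875.276 × 0.927184 = 811.5 N.
ΣF_y = 0: A_y + T·sin22° − 550 = 0 → A_y = 550 − 875.276 × 0.374607 = 222.1 N.

T = 875.3 N, A_x = 811.5 N, A_y = 222.1 N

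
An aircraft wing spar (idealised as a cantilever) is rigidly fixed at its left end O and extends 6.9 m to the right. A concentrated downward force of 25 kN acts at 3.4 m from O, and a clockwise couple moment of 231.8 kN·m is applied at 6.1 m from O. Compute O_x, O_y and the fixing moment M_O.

O_x = 0, O_y = 25.00 kN, M_O = 316.8 kN·m

ΣF_x = 0: O_x = 0.
ΣF_y = 0: O_y − 25 = 0 → O_y = 25.00 kN.
ΣM about O: M_O − 25·3.4 − 231.8 = 0 → M_O = 316.8 kN·m.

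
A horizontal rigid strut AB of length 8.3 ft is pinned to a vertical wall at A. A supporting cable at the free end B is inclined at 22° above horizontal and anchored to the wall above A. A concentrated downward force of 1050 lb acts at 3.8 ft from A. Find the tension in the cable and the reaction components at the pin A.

T = 1283 lb, A_x = 1190 lb, A_y = 569.3 lb

ΣM about A: T·sin22°·8.3 − 1050·3.8 = 0 → T = 3990/(8.3·0.374607) = 1283.27 ≈ 1283 lb.
ΣF_x = 0: A_x − T·cos22° = 0 → A_x = 1283.27 × 0.927184 = 1190 lb.
ΣF_y = 0: A_y + T·sin22° − 1050 = 0 → A_y = 1050 − 1283.27 × 0.374607 = 569.3 lb.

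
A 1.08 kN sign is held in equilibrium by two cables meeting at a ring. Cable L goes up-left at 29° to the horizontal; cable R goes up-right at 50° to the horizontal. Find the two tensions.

ΣF_x = 0: −T_L·cos29° + T_R·cos50° = 0 → T_R = 1.36067·T_L.
ΣF_y = 0: T_L·sin29° + T_R·sin50° = 1.08.
Substitute: T_L·(0.48481 + 1.36067·0.766044) = 1.08 → T_L = 0.707203 ≈ 0.7072 kN.
Then T_R = 1.36067 × 0.707203 = 0.9623 kN.

T_L = 0.7072 kN, T_R = 0.9623 kN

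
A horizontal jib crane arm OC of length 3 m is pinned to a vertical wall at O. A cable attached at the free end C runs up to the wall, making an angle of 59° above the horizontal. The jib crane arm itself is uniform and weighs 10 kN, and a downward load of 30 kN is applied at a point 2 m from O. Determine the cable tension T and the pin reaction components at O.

T = 29.17 kN, O_x = 15.02 kN, O_y = 15.00 kN

ΣM about O: T·sin59°·3 − 10·1.5 − 30·2 = 0 → T = 75/(3·0.857167) = 29.1658 ≈ 29.17 kN.
ΣF_x = 0: O_x − T·cos59° = 0 → O_x = 29.1658 × 0.515038 = 15.02 kN.
ΣF_y = 0: O_y + T·sin59° − 10 − 30 = 0 → O_y = 40 − 29.1658 × 0.857167 = 15.00 kN.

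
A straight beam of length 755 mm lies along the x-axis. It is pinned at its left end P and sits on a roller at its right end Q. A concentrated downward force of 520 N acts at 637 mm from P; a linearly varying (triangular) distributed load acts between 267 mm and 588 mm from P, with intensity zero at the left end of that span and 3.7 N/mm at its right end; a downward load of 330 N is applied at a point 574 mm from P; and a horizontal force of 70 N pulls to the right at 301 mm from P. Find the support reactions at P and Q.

Resultant of the triangular load: ½ × 3.7 × 321 = 593.85 N, acting at 481 mm from P (one-third of the span from the peak).
ΣM about P: Q_y·755 − 520·637 − (½·3.7·321)·481 − 330·574 = 0 → Q_y = 806301.85/755 = 1067.95 ≈ 1068 N.
ΣF_y = 0: P_y + 1067.95 − 520 − ½·3.7·321 − 330 = 0 → P_y = 375.9 N.
ΣF_x = 0: P_x + 70 = 0 → P_x = -70.00 N.

P_x = -70.00 N, P_y = 375.9 N, Q_y = 1068 N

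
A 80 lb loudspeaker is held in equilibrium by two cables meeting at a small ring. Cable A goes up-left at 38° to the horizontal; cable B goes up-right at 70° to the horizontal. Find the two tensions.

ΣF_x = 0: −T_A·cos38° + T_B·cos70° = 0 → T_B = 2.30399·T_A.
ΣF_y = 0: T_A·sin38° + T_B·sin70° = 80.
Substitute: T_A·(0.615661 + 2.30399·0.939693) = 80 → T_A = 28.7697 ≈ 28.77 lb.
Then T_B = 2.30399 × 28.7697 = 66.29 lb.

T_A = 28.77 lb, T_B = 66.29 lb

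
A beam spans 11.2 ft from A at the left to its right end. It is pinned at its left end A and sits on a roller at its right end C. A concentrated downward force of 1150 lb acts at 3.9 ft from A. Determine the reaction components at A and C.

A_x = 0, A_y = 749.6 lb, C_y = 400.4 lb

Taking moments about A: C_y·11.2 − 1150·3.9 = 0 → C_y = 4485/11.2 = 400.446 ≈ 400.4 lb.
ΣF_y = 0: A_y + 400.446 − 1150 = 0 → A_y = 749.6 lb.
ΣF_x = 0: no horizontal applied forces, so A_x = 0.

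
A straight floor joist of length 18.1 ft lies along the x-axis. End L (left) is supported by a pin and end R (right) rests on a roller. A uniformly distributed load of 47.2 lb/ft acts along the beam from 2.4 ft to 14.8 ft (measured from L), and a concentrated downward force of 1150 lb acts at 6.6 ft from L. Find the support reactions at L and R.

L_x = 0, L_y = 1038 lb, R_y = 697.4 lb

Resultant of the distributed load: 47.2 × 12.4 = 585.28 lb at 8.6 ft from L.
Taking moments about L: R_y·18.1 − (47.2·12.4)·8.6 − 1150·6.6 = 0 → R_y = 12623.408/18.1 = 697.426 ≈ 697.4 lb.
ΣF_y = 0: L_y + 697.426 − 47.2·12.4 − 1150 = 0 → L_y = 1038 lb.
ΣF_x = 0: no horizontal applied forces, so L_x = 0.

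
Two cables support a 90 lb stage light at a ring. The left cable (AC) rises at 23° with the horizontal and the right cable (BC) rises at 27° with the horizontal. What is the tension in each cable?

ΣF_x = 0: −T_AC·cos23° + T_BC·cos27° = 0 → T_BC = 1.03311·T_AC.
ΣF_y = 0: T_AC·sin23° + T_BC·sin27° = 90.
Substitute: T_AC·(0.390731 + 1.03311·0.45399) = 90 → T_AC = 104.681 ≈ 104.7 lb.
Then T_BC = 1.03311 × 104.681 = 108.1 lb.

T_AC = 104.7 lb, T_BC = 108.1 lb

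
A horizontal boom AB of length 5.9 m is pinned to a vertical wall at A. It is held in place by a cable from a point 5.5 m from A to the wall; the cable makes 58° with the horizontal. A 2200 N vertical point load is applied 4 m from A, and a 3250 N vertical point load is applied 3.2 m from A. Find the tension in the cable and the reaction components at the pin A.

ΣM about A: T·sin58°·5.5 − 2200·4 − 3250·3.2 = 0 → T = 19200/(5.5·0.848048) = 4116.41 ≈ 4116 N.
ΣF_x = 0: A_x − T·cos58° = 0 → A_x = 4116.41 × 0.529919 = 2181 N.
ΣF_y = 0: A_y + T·sin58° − 2200 − 3250 = 0 → A_y = 5450 − 4116.41 × 0.848048 = 1959 N.

T = 4116 N, A_x = 2181 N, A_y = 1959 N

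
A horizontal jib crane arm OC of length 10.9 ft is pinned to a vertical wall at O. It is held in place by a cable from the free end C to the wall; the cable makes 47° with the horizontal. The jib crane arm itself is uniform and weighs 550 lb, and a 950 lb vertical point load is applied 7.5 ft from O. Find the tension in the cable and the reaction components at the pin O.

T = 1270 lb, O_x = 866.0 lb, O_y = 571.3 lb

ΣM about O: T·sin47°·10.9 − 550·5.45 − 950·7.5 = 0 → T = 10122.5/(10.9·0.731354) = 1269.8 ≈ 1270 lb.
ΣF_x = 0: O_x − T·cos47° = 0 → O_x = 1269.8 × 0.681998 = 866.0 lb.
ΣF_y = 0: O_y + T·sin47° − 550 − 950 = 0 → O_y = 1500 − 1269.8 × 0.731354 = 571.3 lb.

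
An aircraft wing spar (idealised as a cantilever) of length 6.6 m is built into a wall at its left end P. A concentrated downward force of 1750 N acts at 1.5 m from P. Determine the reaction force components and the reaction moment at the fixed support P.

ΣF_x = 0: P_x = 0.
ΣF_y = 0: P_y − 1750 = 0 → P_y = 1750 N.
ΣM about P: M_P − 1750·1.5 = 0 → M_P = 2625 N·m.

P_x = 0, P_y = 1750 N, M_P = 2625 N·m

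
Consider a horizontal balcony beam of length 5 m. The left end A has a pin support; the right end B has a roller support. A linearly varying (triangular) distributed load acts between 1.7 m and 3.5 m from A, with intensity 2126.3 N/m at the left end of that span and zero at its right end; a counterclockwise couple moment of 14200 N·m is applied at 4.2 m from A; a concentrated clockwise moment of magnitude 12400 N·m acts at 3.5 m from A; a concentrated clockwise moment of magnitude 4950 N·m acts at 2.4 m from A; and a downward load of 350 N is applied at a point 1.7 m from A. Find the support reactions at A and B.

A_x = 0, A_y = 634.4 N, B_y = 1629 N

Resultant of the triangular load: ½ × 2126.3 × 1.8 = 1913.67 N, acting at 2.3 m from A (one-third of the span from the peak).
Moments about A: B_y·5 − (½·2126.3·1.8)·2.3 + 14200 − 12400 − 4950 − 350·1.7 = 0 → B_y = 8146.441/5 = 1629.29 ≈ 1629 N.
ΣF_y = 0: A_y + 1629.29 − ½·2126.3·1.8 − 350 = 0 → A_y = 634.4 N.
ΣF_x = 0: no horizontal applied forces, so A_x = 0.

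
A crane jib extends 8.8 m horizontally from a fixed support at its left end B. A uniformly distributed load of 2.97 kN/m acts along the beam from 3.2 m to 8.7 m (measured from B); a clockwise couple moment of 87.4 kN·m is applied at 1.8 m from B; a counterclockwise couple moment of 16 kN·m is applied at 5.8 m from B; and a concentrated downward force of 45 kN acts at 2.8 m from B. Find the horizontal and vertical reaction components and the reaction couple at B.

B_x = 0, B_y = 61.33 kN, M_B = 294.6 kN·m

Resultant of the distributed load: 2.97 × 5.5 = 16.335 kN at 5.95 m from B.
ΣF_x = 0: B_x = 0.
ΣF_y = 0: B_y − 2.97·5.5 − 45 = 0 → B_y = 61.33 kN.
ΣM about B: M_B − (2.97·5.5)·5.95 − 87.4 + 16 − 45·2.8 = 0 → M_B = 294.6 kN·m.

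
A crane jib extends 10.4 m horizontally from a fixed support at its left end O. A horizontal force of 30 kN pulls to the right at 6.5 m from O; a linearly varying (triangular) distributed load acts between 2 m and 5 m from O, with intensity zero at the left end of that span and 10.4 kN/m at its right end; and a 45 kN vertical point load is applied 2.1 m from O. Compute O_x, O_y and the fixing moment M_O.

Resultant of the triangular load: ½ × 10.4 × 3 = 15.6 kN, acting at 4 m from O (one-third of the span from the peak).
ΣF_x = 0: O_x + 30 = 0 → O_x = -30.00 kN.
ΣF_y = 0: O_y − ½·10.4·3 − 45 = 0 → O_y = 60.60 kN.
ΣM about O: M_O − (½·10.4·3)·4 − 45·2.1 = 0 → M_O = 156.9 kN·m.

O_x = -30.00 kN, O_y = 60.60 kN, M_O = 156.9 kN·m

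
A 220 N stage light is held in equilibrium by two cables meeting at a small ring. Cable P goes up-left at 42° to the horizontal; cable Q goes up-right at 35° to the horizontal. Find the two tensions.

T_P = 185.0 N, T_Q = 167.8 N

ΣF_x = 0: −T_P·cos42° + T_Q·cos35° = 0 → T_Q = 0.907212·T_P.
ΣF_y = 0: T_P·sin42° + T_Q·sin35° = 220.
Substitute: T_P·(0.669131 + 0.907212·0.573576) = 220 → T_P = 184.954 ≈ 185.0 N.
Then T_Q = 0.907212 × 184.954 = 167.8 N.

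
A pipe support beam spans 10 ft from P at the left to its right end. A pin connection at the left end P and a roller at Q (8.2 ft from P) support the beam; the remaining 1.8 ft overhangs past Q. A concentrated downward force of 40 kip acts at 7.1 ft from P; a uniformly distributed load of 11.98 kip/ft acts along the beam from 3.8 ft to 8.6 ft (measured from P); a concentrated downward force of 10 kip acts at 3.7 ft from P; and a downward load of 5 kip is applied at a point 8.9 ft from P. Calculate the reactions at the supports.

P_x = 0, P_y = 24.45 kip, Q_y = 88.05 kip

Resultant of the distributed load: 11.98 × 4.8 = 57.504 kip at 6.2 ft from P.
Taking moments about P: Q_y·8.2 − 40·7.1 − (11.98·4.8)·6.2 − 10·3.7 − 5·8.9 = 0 → Q_y = 722.0248/8.2 = 88.0518 ≈ 88.05 kip.
ΣF_y = 0: P_y + 88.0518 − 40 − 11.98·4.8 − 10 − 5 = 0 → P_y = 24.45 kip.
ΣF_x = 0: no horizontal applied forces, so P_x = 0.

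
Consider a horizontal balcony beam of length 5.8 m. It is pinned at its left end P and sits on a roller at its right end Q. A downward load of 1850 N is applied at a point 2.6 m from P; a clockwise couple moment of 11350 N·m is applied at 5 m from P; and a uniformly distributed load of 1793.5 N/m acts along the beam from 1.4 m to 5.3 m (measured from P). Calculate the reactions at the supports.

Resultant of the distributed load: 1793.5 × 3.9 = 6994.65 N at 3.35 m from P.
Moments about P: Q_y·5.8 − 1850·2.6 − 11350 − (1793.5·3.9)·3.35 = 0 → Q_y = 39592.0775/5.8 = 6826.22 ≈ 6826 N.
ΣF_y = 0: P_y + 6826.22 − 1850 − 1793.5·3.9 = 0 → P_y = 2018 N.
ΣF_x = 0: no horizontal applied forces, so P_x = 0.

P_x = 0, P_y = 2018 N, Q_y = 6826 N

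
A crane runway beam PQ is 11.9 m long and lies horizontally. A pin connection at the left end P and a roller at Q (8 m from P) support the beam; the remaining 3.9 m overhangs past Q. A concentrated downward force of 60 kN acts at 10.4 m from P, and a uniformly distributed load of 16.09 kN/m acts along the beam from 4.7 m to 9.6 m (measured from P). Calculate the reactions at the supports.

P_x = 0, P_y = -9.623 kN, Q_y = 148.5 kN

Resultant of the distributed load: 16.09 × 4.9 = 78.841 kN at 7.15 m from P.
ΣM about P: Q_y·8 − 60·10.4 − (16.09·4.9)·7.15 = 0 → Q_y = 1187.71315/8 = 148.464 ≈ 148.5 kN.
ΣF_y = 0: P_y + 148.464 − 60 − 16.09·4.9 = 0 → P_y = -9.623 kN.
ΣF_x = 0: no horizontal applied forces, so P_x = 0.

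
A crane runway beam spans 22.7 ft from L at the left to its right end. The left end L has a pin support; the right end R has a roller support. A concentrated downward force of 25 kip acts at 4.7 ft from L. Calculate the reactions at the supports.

L_x = 0, L_y = 19.82 kip, R_y = 5.176 kip

Taking moments about L: R_y·22.7 − 25·4.7 = 0 → R_y = 117.5/22.7 = 5.17621 ≈ 5.176 kip.
ΣF_y = 0: L_y + 5.17621 − 25 = 0 → L_y = 19.82 kip.
ΣF_x = 0: no horizontal applied forces, so L_x = 0.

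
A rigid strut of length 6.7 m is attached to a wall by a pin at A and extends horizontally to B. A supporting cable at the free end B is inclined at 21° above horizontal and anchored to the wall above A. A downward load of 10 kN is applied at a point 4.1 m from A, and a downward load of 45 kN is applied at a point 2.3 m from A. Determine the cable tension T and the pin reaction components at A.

T = 60.18 kN, A_x = 56.18 kN, A_y = 33.43 kN

ΣM about A: T·sin21°·6.7 − 10·4.1 − 45·2.3 = 0 → T = 144.5/(6.7·0.358368) = 60.1816 ≈ 60.18 kN.
ΣF_x = 0: A_x − T·cos21° = 0 → A_x = 60.1816 × 0.93358 = 56.18 kN.
ΣF_y = 0: A_y + T·sin21° − 10 − 45 = 0 → A_y = 55 − 60.1816 × 0.358368 = 33.43 kN.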